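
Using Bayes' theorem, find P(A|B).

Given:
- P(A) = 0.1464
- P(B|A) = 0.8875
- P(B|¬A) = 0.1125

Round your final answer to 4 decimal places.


Bayes' theorem: P(A|B) = P(B|A) × P(A) / P(B)

Step 1: Calculate P(B) using law of total probability
P(B) = P(B|A)P(A) + P(B|¬A)P(¬A)
     = 0.8875 × 0.1464 + 0.1125 × 0.8536
     = 0.12993000 + 0.09603000
     = 0.22596000

Step 2: Apply Bayes' theorem
P(A|B) = P(B|A) × P(A) / P(B)
       = 0.12993000 / 0.22596000
       = 0.5750


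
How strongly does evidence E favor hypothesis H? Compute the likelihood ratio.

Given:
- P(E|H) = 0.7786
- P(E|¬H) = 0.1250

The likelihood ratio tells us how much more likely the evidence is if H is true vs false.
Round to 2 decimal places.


Likelihood Ratio (LR) = P(E|H) / P(E|¬H)

LR = 0.7786 / 0.1250
   = 6.23

The evidence is 6.23 times more likely if H is true than if H is false.
Since LR > 1, the evidence supports H over ¬H.


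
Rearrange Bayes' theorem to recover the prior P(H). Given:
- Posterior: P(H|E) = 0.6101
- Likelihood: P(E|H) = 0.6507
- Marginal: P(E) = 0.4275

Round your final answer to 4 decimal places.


From Bayes' theorem: P(H|E) = P(E|H) × P(H) / P(E)

Rearranging for P(H):
P(H) = P(H|E) × P(E) / P(E|H)
     = 0.6101 × 0.4275 / 0.6507
     = 0.26081775 / 0.6507
     = 0.4008


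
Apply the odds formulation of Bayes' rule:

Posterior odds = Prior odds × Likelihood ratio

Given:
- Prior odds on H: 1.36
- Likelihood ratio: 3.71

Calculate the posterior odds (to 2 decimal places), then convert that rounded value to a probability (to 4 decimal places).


Step 1: Calculate posterior odds
Posterior odds = Prior odds × LR
               = 1.36 × 3.71
               = 5.05

Step 2: Convert to probability
P(H|E) = Posterior odds / (1 + Posterior odds)
       = 5.05 / (1 + 5.05)
       = 5.05 / 6.05
       = 0.8347

The evidence increased P(H) from 0.5763 to 0.8347.


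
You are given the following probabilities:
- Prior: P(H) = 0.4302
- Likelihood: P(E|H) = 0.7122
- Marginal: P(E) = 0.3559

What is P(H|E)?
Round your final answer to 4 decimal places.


Using Bayes' theorem:

P(H|E) = P(E|H) × P(H) / P(E)
       = 0.7122 × 0.4302 / 0.3559
       = 0.30638844 / 0.3559
       = 0.8609

The evidence strengthens our belief in H.
Prior: 0.4302 → Posterior: 0.8609


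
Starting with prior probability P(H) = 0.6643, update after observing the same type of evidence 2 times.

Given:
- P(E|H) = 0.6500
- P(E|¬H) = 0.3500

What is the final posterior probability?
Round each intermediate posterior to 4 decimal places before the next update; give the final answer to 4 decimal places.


Sequential Bayesian updating:

Initial prior: P(H) = 0.6643

Update 1:
  P(E) = 0.6500 × 0.6643 + 0.3500 × 0.3357 = 0.43179500 + 0.11749500 = 0.54929000
  P(H|E) = 0.43179500 / 0.54929000 = 0.7861

Update 2:
  P(E) = 0.6500 × 0.7861 + 0.3500 × 0.2139 = 0.51096500 + 0.07486500 = 0.58583000
  P(H|E) = 0.51096500 / 0.58583000 = 0.8722

Final posterior: 0.8722


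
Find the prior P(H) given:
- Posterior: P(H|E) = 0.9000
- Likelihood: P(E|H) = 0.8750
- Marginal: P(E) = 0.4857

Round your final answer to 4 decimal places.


From Bayes' theorem: P(H|E) = P(E|H) × P(H) / P(E)

Rearranging for P(H):
P(H) = P(H|E) × P(E) / P(E|H)
     = 0.9000 × 0.4857 / 0.8750
     = 0.43713000 / 0.8750
     = 0.4996


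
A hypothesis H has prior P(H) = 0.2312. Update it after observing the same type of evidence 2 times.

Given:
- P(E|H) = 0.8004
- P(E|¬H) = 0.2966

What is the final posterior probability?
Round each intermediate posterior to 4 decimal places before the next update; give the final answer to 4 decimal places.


Sequential Bayesian updating:

Initial prior: P(H) = 0.2312

Update 1:
  P(E) = 0.8004 × 0.2312 + 0.2966 × 0.7688 = 0.18505248 + 0.22802608 = 0.41307856
  P(H|E) = 0.18505248 / 0.41307856 = 0.4480

Update 2:
  P(E) = 0.8004 × 0.4480 + 0.2966 × 0.5520 = 0.35857920 + 0.16372320 = 0.52230240
  P(H|E) = 0.35857920 / 0.52230240 = 0.6865

Final posterior: 0.6865


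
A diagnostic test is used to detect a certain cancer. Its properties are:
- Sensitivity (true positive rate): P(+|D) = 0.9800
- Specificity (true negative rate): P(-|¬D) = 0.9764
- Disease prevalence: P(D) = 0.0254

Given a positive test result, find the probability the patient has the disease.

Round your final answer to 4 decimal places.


Let D = has disease, + = positive test

Given:
- P(D) = 0.0254 (prevalence)
- P(+|D) = 0.9800 (sensitivity)
- P(-|¬D) = 0.9764 (specificity)
- P(+|¬D) = 0.0236 (false positive rate = 1 - specificity)

Step 1: Find P(+)
P(+) = P(+|D)P(D) + P(+|¬D)P(¬D)
     = 0.9800 × 0.0254 + 0.0236 × 0.9746
     = 0.02489200 + 0.02300056
     = 0.04789256

Step 2: Apply Bayes' theorem for P(D|+)
P(D|+) = P(+|D)P(D) / P(+)
       = 0.02489200 / 0.04789256
       = 0.5197


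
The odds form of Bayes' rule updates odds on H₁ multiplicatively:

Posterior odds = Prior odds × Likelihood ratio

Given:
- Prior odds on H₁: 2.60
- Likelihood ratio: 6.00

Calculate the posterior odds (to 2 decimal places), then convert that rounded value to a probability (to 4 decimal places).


Step 1: Calculate posterior odds
Posterior odds = Prior odds × LR
               = 2.60 × 6.00
               = 15.60

Step 2: Convert to probability
P(H₁|E) = Posterior odds / (1 + Posterior odds)
       = 15.60 / (1 + 15.60)
       = 15.60 / 16.60
       = 0.9398

The evidence increased P(H₁) from 0.7222 to 0.9398.


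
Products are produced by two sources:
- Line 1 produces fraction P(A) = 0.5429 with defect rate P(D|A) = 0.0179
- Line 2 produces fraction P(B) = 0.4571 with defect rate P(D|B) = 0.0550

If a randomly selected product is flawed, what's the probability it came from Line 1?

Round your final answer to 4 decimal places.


Let A = from Line 1, D = flawed

Given:
- P(A) = 0.5429, P(B) = 0.4571
- P(D|A) = 0.0179, P(D|B) = 0.0550

Step 1: Find P(D)
P(D) = P(D|A)P(A) + P(D|B)P(B)
     = 0.0179 × 0.5429 + 0.0550 × 0.4571
     = 0.00971791 + 0.02514050
     = 0.03485841

Step 2: Apply Bayes' theorem
P(A|D) = P(D|A)P(A) / P(D)
       = 0.00971791 / 0.03485841
       = 0.2788


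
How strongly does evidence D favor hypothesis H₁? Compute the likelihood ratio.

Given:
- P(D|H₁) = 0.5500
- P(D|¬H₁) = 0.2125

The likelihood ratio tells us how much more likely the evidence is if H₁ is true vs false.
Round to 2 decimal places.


Likelihood Ratio (LR) = P(D|H₁) / P(D|¬H₁)

LR = 0.5500 / 0.2125
   = 2.59

The evidence is 2.59 times more likely if H₁ is true than if H₁ is false.
Because LR exceeds 1, D is evidence for H₁.


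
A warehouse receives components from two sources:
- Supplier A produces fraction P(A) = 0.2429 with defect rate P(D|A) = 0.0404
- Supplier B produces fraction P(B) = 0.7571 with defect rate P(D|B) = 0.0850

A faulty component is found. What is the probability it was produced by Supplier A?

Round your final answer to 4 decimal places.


Let A = from Supplier A, D = faulty

Given:
- P(A) = 0.2429, P(B) = 0.7571
- P(D|A) = 0.0404, P(D|B) = 0.0850

Step 1: Find P(D)
P(D) = P(D|A)P(A) + P(D|B)P(B)
     = 0.0404 × 0.2429 + 0.0850 × 0.7571
     = 0.00981316 + 0.06435350
     = 0.07416666

Step 2: Apply Bayes' theorem
P(A|D) = P(D|A)P(A) / P(D)
       = 0.00981316 / 0.07416666
       = 0.1323


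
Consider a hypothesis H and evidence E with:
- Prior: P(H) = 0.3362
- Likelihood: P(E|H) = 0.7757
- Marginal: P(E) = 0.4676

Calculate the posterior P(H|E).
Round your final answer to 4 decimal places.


Using Bayes' theorem:

P(H|E) = P(E|H) × P(H) / P(E)
       = 0.7757 × 0.3362 / 0.4676
       = 0.26079034 / 0.4676
       = 0.5577

The evidence strengthens our belief in H.
Prior: 0.3362 → Posterior: 0.5577


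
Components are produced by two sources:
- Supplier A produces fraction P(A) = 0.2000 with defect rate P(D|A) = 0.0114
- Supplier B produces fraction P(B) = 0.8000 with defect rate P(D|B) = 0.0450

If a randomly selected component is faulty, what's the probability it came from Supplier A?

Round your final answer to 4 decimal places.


Let A = from Supplier A, D = faulty

Given:
- P(A) = 0.2000, P(B) = 0.8000
- P(D|A) = 0.0114, P(D|B) = 0.0450

Step 1: Find P(D)
P(D) = P(D|A)P(A) + P(D|B)P(B)
     = 0.0114 × 0.2000 + 0.0450 × 0.8000
     = 0.00228000 + 0.03600000
     = 0.03828000

Step 2: Apply Bayes' theorem
P(A|D) = P(D|A)P(A) / P(D)
       = 0.00228000 / 0.03828000
       = 0.0596


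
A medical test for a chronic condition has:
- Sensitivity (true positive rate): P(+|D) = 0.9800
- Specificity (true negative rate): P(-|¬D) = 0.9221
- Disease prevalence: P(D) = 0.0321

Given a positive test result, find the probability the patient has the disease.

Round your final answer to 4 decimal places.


Let D = has disease, + = positive test

Given:
- P(D) = 0.0321 (prevalence)
- P(+|D) = 0.9800 (sensitivity)
- P(-|¬D) = 0.9221 (specificity)
- P(+|¬D) = 0.0779 (false positive rate = 1 - specificity)

Step 1: Find P(+)
P(+) = P(+|D)P(D) + P(+|¬D)P(¬D)
     = 0.9800 × 0.0321 + 0.0779 × 0.9679
     = 0.03145800 + 0.07539941
     = 0.10685741

Step 2: Apply Bayes' theorem for P(D|+)
P(D|+) = P(+|D)P(D) / P(+)
       = 0.03145800 / 0.10685741
       = 0.2944


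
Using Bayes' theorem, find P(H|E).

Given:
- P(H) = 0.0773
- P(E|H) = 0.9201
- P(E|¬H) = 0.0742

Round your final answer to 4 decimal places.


Bayes' theorem: P(H|E) = P(E|H) × P(H) / P(E)

Step 1: Calculate P(E) using law of total probability
P(E) = P(E|H)P(H) + P(E|¬H)P(¬H)
     = 0.9201 × 0.0773 + 0.0742 × 0.9227
     = 0.07112373 + 0.06846434
     = 0.13958807

Step 2: Apply Bayes' theorem
P(H|E) = P(E|H) × P(H) / P(E)
       = 0.07112373 / 0.13958807
       = 0.5095


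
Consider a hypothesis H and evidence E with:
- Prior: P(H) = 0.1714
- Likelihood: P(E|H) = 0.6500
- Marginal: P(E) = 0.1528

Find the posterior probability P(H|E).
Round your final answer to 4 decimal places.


Using Bayes' theorem:

P(H|E) = P(E|H) × P(H) / P(E)
       = 0.6500 × 0.1714 / 0.1528
       = 0.11141000 / 0.1528
       = 0.7291

The evidence strengthens our belief in H.
Prior: 0.1714 → Posterior: 0.7291


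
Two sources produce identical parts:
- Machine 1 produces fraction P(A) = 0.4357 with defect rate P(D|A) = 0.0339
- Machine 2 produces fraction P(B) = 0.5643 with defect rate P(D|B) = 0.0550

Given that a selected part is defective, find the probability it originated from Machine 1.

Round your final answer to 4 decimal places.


Let A = from Machine 1, D = defective

Given:
- P(A) = 0.4357, P(B) = 0.5643
- P(D|A) = 0.0339, P(D|B) = 0.0550

Step 1: Find P(D)
P(D) = P(D|A)P(A) + P(D|B)P(B)
     = 0.0339 × 0.4357 + 0.0550 × 0.5643
     = 0.01477023 + 0.03103650
     = 0.04580673

Step 2: Apply Bayes' theorem
P(A|D) = P(D|A)P(A) / P(D)
       = 0.01477023 / 0.04580673
       = 0.3224


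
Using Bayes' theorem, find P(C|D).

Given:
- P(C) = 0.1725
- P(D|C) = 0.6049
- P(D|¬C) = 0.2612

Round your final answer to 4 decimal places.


Bayes' theorem: P(C|D) = P(D|C) × P(C) / P(D)

Step 1: Calculate P(D) using law of total probability
P(D) = P(D|C)P(C) + P(D|¬C)P(¬C)
     = 0.6049 × 0.1725 + 0.2612 × 0.8275
     = 0.10434525 + 0.21614300
     = 0.32048825

Step 2: Apply Bayes' theorem
P(C|D) = P(D|C) × P(C) / P(D)
       = 0.10434525 / 0.32048825
       = 0.3256


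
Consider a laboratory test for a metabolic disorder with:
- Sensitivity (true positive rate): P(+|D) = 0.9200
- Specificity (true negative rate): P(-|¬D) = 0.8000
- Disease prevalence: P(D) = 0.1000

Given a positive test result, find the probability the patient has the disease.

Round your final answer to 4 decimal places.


Let D = has disease, + = positive test

Given:
- P(D) = 0.1000 (prevalence)
- P(+|D) = 0.9200 (sensitivity)
- P(-|¬D) = 0.8000 (specificity)
- P(+|¬D) = 0.2000 (false positive rate = 1 - specificity)

Step 1: Find P(+)
P(+) = P(+|D)P(D) + P(+|¬D)P(¬D)
     = 0.9200 × 0.1000 + 0.2000 × 0.9000
     = 0.09200000 + 0.18000000
     = 0.27200000

Step 2: Apply Bayes' theorem for P(D|+)
P(D|+) = P(+|D)P(D) / P(+)
       = 0.09200000 / 0.27200000
       = 0.3382


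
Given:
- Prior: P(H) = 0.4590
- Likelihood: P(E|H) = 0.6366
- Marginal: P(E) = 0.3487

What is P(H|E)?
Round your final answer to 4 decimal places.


Using Bayes' theorem:

P(H|E) = P(E|H) × P(H) / P(E)
       = 0.6366 × 0.4590 / 0.3487
       = 0.29219940 / 0.3487
       = 0.8380

The evidence strengthens our belief in H.
Prior: 0.4590 → Posterior: 0.8380


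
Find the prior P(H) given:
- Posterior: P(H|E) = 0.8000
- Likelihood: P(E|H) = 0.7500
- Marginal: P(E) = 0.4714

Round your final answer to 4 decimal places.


From Bayes' theorem: P(H|E) = P(E|H) × P(H) / P(E)

Rearranging for P(H):
P(H) = P(H|E) × P(E) / P(E|H)
     = 0.8000 × 0.4714 / 0.7500
     = 0.37712000 / 0.7500
     = 0.5028


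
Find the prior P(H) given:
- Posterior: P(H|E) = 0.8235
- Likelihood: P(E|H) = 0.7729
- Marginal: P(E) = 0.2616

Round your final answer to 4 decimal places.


From Bayes' theorem: P(H|E) = P(E|H) × P(H) / P(E)

Rearranging for P(H):
P(H) = P(H|E) × P(E) / P(E|H)
     = 0.8235 × 0.2616 / 0.7729
     = 0.21542760 / 0.7729
     = 0.2787


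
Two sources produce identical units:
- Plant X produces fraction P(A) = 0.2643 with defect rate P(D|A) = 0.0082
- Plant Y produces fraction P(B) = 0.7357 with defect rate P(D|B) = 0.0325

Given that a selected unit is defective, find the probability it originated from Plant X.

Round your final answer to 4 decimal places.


Let A = from Plant X, D = defective

Given:
- P(A) = 0.2643, P(B) = 0.7357
- P(D|A) = 0.0082, P(D|B) = 0.0325

Step 1: Find P(D)
P(D) = P(D|A)P(A) + P(D|B)P(B)
     = 0.0082 × 0.2643 + 0.0325 × 0.7357
     = 0.00216726 + 0.02391025
     = 0.02607751

Step 2: Apply Bayes' theorem
P(A|D) = P(D|A)P(A) / P(D)
       = 0.00216726 / 0.02607751
       = 0.0831


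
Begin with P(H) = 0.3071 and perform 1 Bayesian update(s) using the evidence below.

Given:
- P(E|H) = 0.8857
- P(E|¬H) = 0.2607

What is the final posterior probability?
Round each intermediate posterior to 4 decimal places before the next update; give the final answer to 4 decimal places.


Sequential Bayesian updating:

Initial prior: P(H) = 0.3071

Update 1:
  P(E) = 0.8857 × 0.3071 + 0.2607 × 0.6929 = 0.27199847 + 0.18063903 = 0.45263750
  P(H|E) = 0.27199847 / 0.45263750 = 0.6009

Final posterior: 0.6009


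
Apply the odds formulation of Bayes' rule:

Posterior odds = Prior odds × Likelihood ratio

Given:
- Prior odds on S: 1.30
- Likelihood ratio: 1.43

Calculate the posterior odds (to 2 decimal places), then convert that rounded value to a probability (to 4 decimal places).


Step 1: Calculate posterior odds
Posterior odds = Prior odds × LR
               = 1.30 × 1.43
               = 1.86

Step 2: Convert to probability
P(S|E) = Posterior odds / (1 + Posterior odds)
       = 1.86 / (1 + 1.86)
       = 1.86 / 2.86
       = 0.6503

The evidence increased P(S) from 0.5652 to 0.6503.


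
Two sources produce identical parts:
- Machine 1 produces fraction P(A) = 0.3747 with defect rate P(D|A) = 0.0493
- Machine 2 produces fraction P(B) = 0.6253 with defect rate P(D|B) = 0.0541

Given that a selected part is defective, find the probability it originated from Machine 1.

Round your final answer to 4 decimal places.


Let A = from Machine 1, D = defective

Given:
- P(A) = 0.3747, P(B) = 0.6253
- P(D|A) = 0.0493, P(D|B) = 0.0541

Step 1: Find P(D)
P(D) = P(D|A)P(A) + P(D|B)P(B)
     = 0.0493 × 0.3747 + 0.0541 × 0.6253
     = 0.01847271 + 0.03382873
     = 0.05230144

Step 2: Apply Bayes' theorem
P(A|D) = P(D|A)P(A) / P(D)
       = 0.01847271 / 0.05230144
       = 0.3532


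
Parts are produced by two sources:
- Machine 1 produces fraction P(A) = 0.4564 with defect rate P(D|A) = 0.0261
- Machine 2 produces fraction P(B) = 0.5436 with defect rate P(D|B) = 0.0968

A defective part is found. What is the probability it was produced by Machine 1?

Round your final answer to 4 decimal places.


Let A = from Machine 1, D = defective

Given:
- P(A) = 0.4564, P(B) = 0.5436
- P(D|A) = 0.0261, P(D|B) = 0.0968

Step 1: Find P(D)
P(D) = P(D|A)P(A) + P(D|B)P(B)
     = 0.0261 × 0.4564 + 0.0968 × 0.5436
     = 0.01191204 + 0.05262048
     = 0.06453252

Step 2: Apply Bayes' theorem
P(A|D) = P(D|A)P(A) / P(D)
       = 0.01191204 / 0.06453252
       = 0.1846


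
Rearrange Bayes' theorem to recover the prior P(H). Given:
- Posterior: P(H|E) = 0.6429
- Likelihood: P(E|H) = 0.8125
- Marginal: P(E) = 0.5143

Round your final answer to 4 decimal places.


From Bayes' theorem: P(H|E) = P(E|H) × P(H) / P(E)

Rearranging for P(H):
P(H) = P(H|E) × P(E) / P(E|H)
     = 0.6429 × 0.5143 / 0.8125
     = 0.33064347 / 0.8125
     = 0.4069


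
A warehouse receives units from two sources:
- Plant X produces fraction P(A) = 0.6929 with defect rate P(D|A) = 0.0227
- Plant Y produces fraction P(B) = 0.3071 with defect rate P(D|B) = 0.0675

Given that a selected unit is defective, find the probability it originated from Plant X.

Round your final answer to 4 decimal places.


Let A = from Plant X, D = defective

Given:
- P(A) = 0.6929, P(B) = 0.3071
- P(D|A) = 0.0227, P(D|B) = 0.0675

Step 1: Find P(D)
P(D) = P(D|A)P(A) + P(D|B)P(B)
     = 0.0227 × 0.6929 + 0.0675 × 0.3071
     = 0.01572883 + 0.02072925
     = 0.03645808

Step 2: Apply Bayes' theorem
P(A|D) = P(D|A)P(A) / P(D)
       = 0.01572883 / 0.03645808
       = 0.4314


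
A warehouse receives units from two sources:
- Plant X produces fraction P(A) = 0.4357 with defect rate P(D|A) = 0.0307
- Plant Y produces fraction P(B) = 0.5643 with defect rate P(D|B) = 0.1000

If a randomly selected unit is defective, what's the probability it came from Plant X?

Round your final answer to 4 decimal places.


Let A = from Plant X, D = defective

Given:
- P(A) = 0.4357, P(B) = 0.5643
- P(D|A) = 0.0307, P(D|B) = 0.1000

Step 1: Find P(D)
P(D) = P(D|A)P(A) + P(D|B)P(B)
     = 0.0307 × 0.4357 + 0.1000 × 0.5643
     = 0.01337599 + 0.05643000
     = 0.06980599

Step 2: Apply Bayes' theorem
P(A|D) = P(D|A)P(A) / P(D)
       = 0.01337599 / 0.06980599
       = 0.1916


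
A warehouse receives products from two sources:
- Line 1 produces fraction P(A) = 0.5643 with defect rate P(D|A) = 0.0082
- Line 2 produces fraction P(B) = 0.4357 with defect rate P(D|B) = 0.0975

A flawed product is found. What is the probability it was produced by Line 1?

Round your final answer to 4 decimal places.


Let A = from Line 1, D = flawed

Given:
- P(A) = 0.5643, P(B) = 0.4357
- P(D|A) = 0.0082, P(D|B) = 0.0975

Step 1: Find P(D)
P(D) = P(D|A)P(A) + P(D|B)P(B)
     = 0.0082 × 0.5643 + 0.0975 × 0.4357
     = 0.00462726 + 0.04248075
     = 0.04710801

Step 2: Apply Bayes' theorem
P(A|D) = P(D|A)P(A) / P(D)
       = 0.00462726 / 0.04710801
       = 0.0982


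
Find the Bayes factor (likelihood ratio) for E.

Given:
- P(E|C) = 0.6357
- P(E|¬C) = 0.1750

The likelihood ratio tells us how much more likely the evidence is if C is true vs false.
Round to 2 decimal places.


Likelihood Ratio (LR) = P(E|C) / P(E|¬C)

LR = 0.6357 / 0.1750
   = 3.63

The evidence is 3.63 times more likely if C is true than if C is false.
LR > 1, so observing E raises the odds in favor of C.


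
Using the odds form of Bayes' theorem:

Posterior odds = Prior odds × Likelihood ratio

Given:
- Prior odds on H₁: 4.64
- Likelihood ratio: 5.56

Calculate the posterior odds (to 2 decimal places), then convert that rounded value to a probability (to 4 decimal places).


Step 1: Calculate posterior odds
Posterior odds = Prior odds × LR
               = 4.64 × 5.56
               = 25.80

Step 2: Convert to probability
P(H₁|E) = Posterior odds / (1 + Posterior odds)
       = 25.80 / (1 + 25.80)
       = 25.80 / 26.80
       = 0.9627

The evidence increased P(H₁) from 0.8227 to 0.9627.


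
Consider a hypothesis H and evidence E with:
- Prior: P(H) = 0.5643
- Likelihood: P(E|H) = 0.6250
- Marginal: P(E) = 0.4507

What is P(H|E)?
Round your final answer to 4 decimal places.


Using Bayes' theorem:

P(H|E) = P(E|H) × P(H) / P(E)
       = 0.6250 × 0.5643 / 0.4507
       = 0.35268750 / 0.4507
       = 0.7825

The evidence strengthens our belief in H.
Prior: 0.5643 → Posterior: 0.7825


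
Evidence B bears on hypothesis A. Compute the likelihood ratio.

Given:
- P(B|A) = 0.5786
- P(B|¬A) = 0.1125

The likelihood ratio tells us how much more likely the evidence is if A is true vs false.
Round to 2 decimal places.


Likelihood Ratio (LR) = P(B|A) / P(B|¬A)

LR = 0.5786 / 0.1125
   = 5.14

The evidence is 5.14 times more likely if A is true than if A is false.
Since LR > 1, the evidence supports A over ¬A.


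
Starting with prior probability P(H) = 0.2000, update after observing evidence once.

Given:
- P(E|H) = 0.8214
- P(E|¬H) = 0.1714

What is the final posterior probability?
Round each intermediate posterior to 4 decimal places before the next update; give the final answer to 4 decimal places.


Sequential Bayesian updating:

Initial prior: P(H) = 0.2000

Update 1:
  P(E) = 0.8214 × 0.2000 + 0.1714 × 0.8000 = 0.16428000 + 0.13712000 = 0.30140000
  P(H|E) = 0.16428000 / 0.30140000 = 0.5451

Final posterior: 0.5451


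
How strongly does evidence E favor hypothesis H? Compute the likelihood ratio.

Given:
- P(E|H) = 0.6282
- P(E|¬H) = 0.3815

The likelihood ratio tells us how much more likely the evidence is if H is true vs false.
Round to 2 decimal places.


Likelihood Ratio (LR) = P(E|H) / P(E|¬H)

LR = 0.6282 / 0.3815
   = 1.65

The evidence is 1.65 times more likely if H is true than if H is false.
LR > 1, so observing E raises the odds in favor of H.


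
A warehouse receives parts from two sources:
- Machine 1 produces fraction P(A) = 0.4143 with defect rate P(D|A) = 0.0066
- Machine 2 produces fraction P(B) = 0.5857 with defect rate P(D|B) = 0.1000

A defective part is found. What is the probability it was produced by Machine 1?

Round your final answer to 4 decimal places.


Let A = from Machine 1, D = defective

Given:
- P(A) = 0.4143, P(B) = 0.5857
- P(D|A) = 0.0066, P(D|B) = 0.1000

Step 1: Find P(D)
P(D) = P(D|A)P(A) + P(D|B)P(B)
     = 0.0066 × 0.4143 + 0.1000 × 0.5857
     = 0.00273438 + 0.05857000
     = 0.06130438

Step 2: Apply Bayes' theorem
P(A|D) = P(D|A)P(A) / P(D)
       = 0.00273438 / 0.06130438
       = 0.0446


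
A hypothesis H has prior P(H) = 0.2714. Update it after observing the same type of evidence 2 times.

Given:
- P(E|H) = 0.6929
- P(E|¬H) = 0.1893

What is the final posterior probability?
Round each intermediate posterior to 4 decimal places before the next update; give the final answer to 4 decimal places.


Sequential Bayesian updating:

Initial prior: P(H) = 0.2714

Update 1:
  P(E) = 0.6929 × 0.2714 + 0.1893 × 0.7286 = 0.18805306 + 0.13792398 = 0.32597704
  P(H|E) = 0.18805306 / 0.32597704 = 0.5769

Update 2:
  P(E) = 0.6929 × 0.5769 + 0.1893 × 0.4231 = 0.39973401 + 0.08009283 = 0.47982684
  P(H|E) = 0.39973401 / 0.47982684 = 0.8331

Final posterior: 0.8331


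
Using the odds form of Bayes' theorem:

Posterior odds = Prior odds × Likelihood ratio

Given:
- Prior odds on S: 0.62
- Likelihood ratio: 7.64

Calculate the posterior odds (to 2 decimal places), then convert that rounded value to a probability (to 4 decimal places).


Step 1: Calculate posterior odds
Posterior odds = Prior odds × LR
               = 0.62 × 7.64
               = 4.74

Step 2: Convert to probability
P(S|E) = Posterior odds / (1 + Posterior odds)
       = 4.74 / (1 + 4.74)
       = 4.74 / 5.74
       = 0.8258

The evidence increased P(S) from 0.3827 to 0.8258.


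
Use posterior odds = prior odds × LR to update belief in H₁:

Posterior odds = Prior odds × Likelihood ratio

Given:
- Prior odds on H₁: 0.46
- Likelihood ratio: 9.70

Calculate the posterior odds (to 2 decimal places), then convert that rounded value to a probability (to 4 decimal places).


Step 1: Calculate posterior odds
Posterior odds = Prior odds × LR
               = 0.46 × 9.70
               = 4.46

Step 2: Convert to probability
P(H₁|E) = Posterior odds / (1 + Posterior odds)
       = 4.46 / (1 + 4.46)
       = 4.46 / 5.46
       = 0.8168

The evidence increased P(H₁) from 0.3151 to 0.8168.


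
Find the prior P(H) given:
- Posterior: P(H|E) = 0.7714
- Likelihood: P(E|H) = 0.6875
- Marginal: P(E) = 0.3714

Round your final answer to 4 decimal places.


From Bayes' theorem: P(H|E) = P(E|H) × P(H) / P(E)

Rearranging for P(H):
P(H) = P(H|E) × P(E) / P(E|H)
     = 0.7714 × 0.3714 / 0.6875
     = 0.28649796 / 0.6875
     = 0.4167


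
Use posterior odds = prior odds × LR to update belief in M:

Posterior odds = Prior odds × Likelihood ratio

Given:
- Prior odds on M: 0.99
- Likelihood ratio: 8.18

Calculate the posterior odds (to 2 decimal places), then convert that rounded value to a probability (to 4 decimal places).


Step 1: Calculate posterior odds
Posterior odds = Prior odds × LR
               = 0.99 × 8.18
               = 8.10

Step 2: Convert to probability
P(M|E) = Posterior odds / (1 + Posterior odds)
       = 8.10 / (1 + 8.10)
       = 8.10 / 9.10
       = 0.8901

The evidence increased P(M) from 0.4975 to 0.8901.


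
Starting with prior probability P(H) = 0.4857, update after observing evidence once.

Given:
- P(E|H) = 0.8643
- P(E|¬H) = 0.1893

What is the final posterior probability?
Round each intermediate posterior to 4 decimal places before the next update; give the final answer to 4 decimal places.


Sequential Bayesian updating:

Initial prior: P(H) = 0.4857

Update 1:
  P(E) = 0.8643 × 0.4857 + 0.1893 × 0.5143 = 0.41979051 + 0.09735699 = 0.51714750
  P(H|E) = 0.41979051 / 0.51714750 = 0.8117

Final posterior: 0.8117


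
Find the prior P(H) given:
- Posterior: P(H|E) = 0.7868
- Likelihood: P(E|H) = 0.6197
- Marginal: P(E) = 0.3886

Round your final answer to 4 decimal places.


From Bayes' theorem: P(H|E) = P(E|H) × P(H) / P(E)

Rearranging for P(H):
P(H) = P(H|E) × P(E) / P(E|H)
     = 0.7868 × 0.3886 / 0.6197
     = 0.30575048 / 0.6197
     = 0.4934


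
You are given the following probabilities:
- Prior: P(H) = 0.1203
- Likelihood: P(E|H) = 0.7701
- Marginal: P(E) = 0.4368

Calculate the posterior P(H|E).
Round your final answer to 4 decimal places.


Using Bayes' theorem:

P(H|E) = P(E|H) × P(H) / P(E)
       = 0.7701 × 0.1203 / 0.4368
       = 0.09264303 / 0.4368
       = 0.2121

The evidence strengthens our belief in H.
Prior: 0.1203 → Posterior: 0.2121


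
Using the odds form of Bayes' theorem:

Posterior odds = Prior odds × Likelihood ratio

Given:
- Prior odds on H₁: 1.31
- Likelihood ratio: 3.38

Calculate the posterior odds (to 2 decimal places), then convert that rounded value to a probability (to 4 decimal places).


Step 1: Calculate posterior odds
Posterior odds = Prior odds × LR
               = 1.31 × 3.38
               = 4.43

Step 2: Convert to probability
P(H₁|E) = Posterior odds / (1 + Posterior odds)
       = 4.43 / (1 + 4.43)
       = 4.43 / 5.43
       = 0.8158

The evidence increased P(H₁) from 0.5671 to 0.8158.


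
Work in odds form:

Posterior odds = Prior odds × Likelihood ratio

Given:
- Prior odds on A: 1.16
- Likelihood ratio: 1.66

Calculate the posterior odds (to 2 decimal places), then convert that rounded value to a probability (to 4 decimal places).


Step 1: Calculate posterior odds
Posterior odds = Prior odds × LR
               = 1.16 × 1.66
               = 1.93

Step 2: Convert to probability
P(A|E) = Posterior odds / (1 + Posterior odds)
       = 1.93 / (1 + 1.93)
       = 1.93 / 2.93
       = 0.6587

The evidence increased P(A) from 0.5370 to 0.6587.


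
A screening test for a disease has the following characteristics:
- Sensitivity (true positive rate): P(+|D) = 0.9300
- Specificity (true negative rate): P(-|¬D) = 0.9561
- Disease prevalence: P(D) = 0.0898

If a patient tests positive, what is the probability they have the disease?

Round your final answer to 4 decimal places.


Let D = has disease, + = positive test

Given:
- P(D) = 0.0898 (prevalence)
- P(+|D) = 0.9300 (sensitivity)
- P(-|¬D) = 0.9561 (specificity)
- P(+|¬D) = 0.0439 (false positive rate = 1 - specificity)

Step 1: Find P(+)
P(+) = P(+|D)P(D) + P(+|¬D)P(¬D)
     = 0.9300 × 0.0898 + 0.0439 × 0.9102
     = 0.08351400 + 0.03995778
     = 0.12347178

Step 2: Apply Bayes' theorem for P(D|+)
P(D|+) = P(+|D)P(D) / P(+)
       = 0.08351400 / 0.12347178
       = 0.6764


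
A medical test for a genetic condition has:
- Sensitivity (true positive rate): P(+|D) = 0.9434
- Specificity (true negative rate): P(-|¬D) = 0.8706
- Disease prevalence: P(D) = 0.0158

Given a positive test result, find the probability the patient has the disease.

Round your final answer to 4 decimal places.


Let D = has disease, + = positive test

Given:
- P(D) = 0.0158 (prevalence)
- P(+|D) = 0.9434 (sensitivity)
- P(-|¬D) = 0.8706 (specificity)
- P(+|¬D) = 0.1294 (false positive rate = 1 - specificity)

Step 1: Find P(+)
P(+) = P(+|D)P(D) + P(+|¬D)P(¬D)
     = 0.9434 × 0.0158 + 0.1294 × 0.9842
     = 0.01490572 + 0.12735548
     = 0.14226120

Step 2: Apply Bayes' theorem for P(D|+)
P(D|+) = P(+|D)P(D) / P(+)
       = 0.01490572 / 0.14226120
       = 0.1048


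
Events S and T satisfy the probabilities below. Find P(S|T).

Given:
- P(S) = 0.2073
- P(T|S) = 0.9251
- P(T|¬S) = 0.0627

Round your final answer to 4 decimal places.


Bayes' theorem: P(S|T) = P(T|S) × P(S) / P(T)

Step 1: Calculate P(T) using law of total probability
P(T) = P(T|S)P(S) + P(T|¬S)P(¬S)
     = 0.9251 × 0.2073 + 0.0627 × 0.7927
     = 0.19177323 + 0.04970229
     = 0.24147552

Step 2: Apply Bayes' theorem
P(S|T) = P(T|S) × P(S) / P(T)
       = 0.19177323 / 0.24147552
       = 0.7942


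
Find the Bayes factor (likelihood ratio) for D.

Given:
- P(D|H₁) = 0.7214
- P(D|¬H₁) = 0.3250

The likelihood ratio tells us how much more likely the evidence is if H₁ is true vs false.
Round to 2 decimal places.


Likelihood Ratio (LR) = P(D|H₁) / P(D|¬H₁)

LR = 0.7214 / 0.3250
   = 2.22

The evidence is 2.22 times more likely if H₁ is true than if H₁ is false.
Since LR > 1, the evidence supports H₁ over ¬H₁.


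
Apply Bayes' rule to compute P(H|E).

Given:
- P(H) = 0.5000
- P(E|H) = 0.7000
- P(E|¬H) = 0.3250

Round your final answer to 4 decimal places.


Bayes' theorem: P(H|E) = P(E|H) × P(H) / P(E)

Step 1: Calculate P(E) using law of total probability
P(E) = P(E|H)P(H) + P(E|¬H)P(¬H)
     = 0.7000 × 0.5000 + 0.3250 × 0.5000
     = 0.35000000 + 0.16250000
     = 0.51250000

Step 2: Apply Bayes' theorem
P(H|E) = P(E|H) × P(H) / P(E)
       = 0.35000000 / 0.51250000
       = 0.6829


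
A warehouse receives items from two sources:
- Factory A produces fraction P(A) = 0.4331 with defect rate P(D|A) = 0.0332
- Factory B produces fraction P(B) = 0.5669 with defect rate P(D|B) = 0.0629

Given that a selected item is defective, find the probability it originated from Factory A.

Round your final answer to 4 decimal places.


Let A = from Factory A, D = defective

Given:
- P(A) = 0.4331, P(B) = 0.5669
- P(D|A) = 0.0332, P(D|B) = 0.0629

Step 1: Find P(D)
P(D) = P(D|A)P(A) + P(D|B)P(B)
     = 0.0332 × 0.4331 + 0.0629 × 0.5669
     = 0.01437892 + 0.03565801
     = 0.05003693

Step 2: Apply Bayes' theorem
P(A|D) = P(D|A)P(A) / P(D)
       = 0.01437892 / 0.05003693
       = 0.2874


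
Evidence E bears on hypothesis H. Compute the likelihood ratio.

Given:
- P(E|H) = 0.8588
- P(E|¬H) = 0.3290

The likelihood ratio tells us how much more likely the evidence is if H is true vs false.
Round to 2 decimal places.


Likelihood Ratio (LR) = P(E|H) / P(E|¬H)

LR = 0.8588 / 0.3290
   = 2.61

The evidence is 2.61 times more likely if H is true than if H is false.
LR > 1, so observing E raises the odds in favor of H.


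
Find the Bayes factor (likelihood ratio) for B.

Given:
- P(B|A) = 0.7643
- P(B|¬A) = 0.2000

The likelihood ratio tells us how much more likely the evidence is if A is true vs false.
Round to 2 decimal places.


Likelihood Ratio (LR) = P(B|A) / P(B|¬A)

LR = 0.7643 / 0.2000
   = 3.82

The evidence is 3.82 times more likely if A is true than if A is false.
Because LR exceeds 1, B is evidence for A.


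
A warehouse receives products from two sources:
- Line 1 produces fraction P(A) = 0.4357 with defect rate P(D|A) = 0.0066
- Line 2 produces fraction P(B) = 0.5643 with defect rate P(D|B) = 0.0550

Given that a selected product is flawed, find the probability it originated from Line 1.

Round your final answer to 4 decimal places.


Let A = from Line 1, D = flawed

Given:
- P(A) = 0.4357, P(B) = 0.5643
- P(D|A) = 0.0066, P(D|B) = 0.0550

Step 1: Find P(D)
P(D) = P(D|A)P(A) + P(D|B)P(B)
     = 0.0066 × 0.4357 + 0.0550 × 0.5643
     = 0.00287562 + 0.03103650
     = 0.03391212

Step 2: Apply Bayes' theorem
P(A|D) = P(D|A)P(A) / P(D)
       = 0.00287562 / 0.03391212
       = 0.0848


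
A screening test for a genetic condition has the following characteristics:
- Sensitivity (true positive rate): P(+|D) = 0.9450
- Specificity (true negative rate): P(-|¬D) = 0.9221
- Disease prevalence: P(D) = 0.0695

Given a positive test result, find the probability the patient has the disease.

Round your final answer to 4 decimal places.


Let D = has disease, + = positive test

Given:
- P(D) = 0.0695 (prevalence)
- P(+|D) = 0.9450 (sensitivity)
- P(-|¬D) = 0.9221 (specificity)
- P(+|¬D) = 0.0779 (false positive rate = 1 - specificity)

Step 1: Find P(+)
P(+) = P(+|D)P(D) + P(+|¬D)P(¬D)
     = 0.9450 × 0.0695 + 0.0779 × 0.9305
     = 0.06567750 + 0.07248595
     = 0.13816345

Step 2: Apply Bayes' theorem for P(D|+)
P(D|+) = P(+|D)P(D) / P(+)
       = 0.06567750 / 0.13816345
       = 0.4754


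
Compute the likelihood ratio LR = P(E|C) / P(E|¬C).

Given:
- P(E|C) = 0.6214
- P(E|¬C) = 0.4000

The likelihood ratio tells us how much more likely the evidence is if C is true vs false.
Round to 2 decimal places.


Likelihood Ratio (LR) = P(E|C) / P(E|¬C)

LR = 0.6214 / 0.4000
   = 1.55

The evidence is 1.55 times more likely if C is true than if C is false.
Since LR > 1, the evidence supports C over ¬C.


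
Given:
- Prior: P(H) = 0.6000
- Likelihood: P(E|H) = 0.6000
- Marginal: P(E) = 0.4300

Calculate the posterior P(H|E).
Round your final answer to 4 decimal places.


Using Bayes' theorem:

P(H|E) = P(E|H) × P(H) / P(E)
       = 0.6000 × 0.6000 / 0.4300
       = 0.36000000 / 0.4300
       = 0.8372

The evidence strengthens our belief in H.
Prior: 0.6000 → Posterior: 0.8372


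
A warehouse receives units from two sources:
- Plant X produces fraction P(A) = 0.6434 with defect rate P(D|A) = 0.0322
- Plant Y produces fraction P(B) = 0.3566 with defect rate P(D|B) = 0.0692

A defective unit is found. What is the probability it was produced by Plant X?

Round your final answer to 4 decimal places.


Let A = from Plant X, D = defective

Given:
- P(A) = 0.6434, P(B) = 0.3566
- P(D|A) = 0.0322, P(D|B) = 0.0692

Step 1: Find P(D)
P(D) = P(D|A)P(A) + P(D|B)P(B)
     = 0.0322 × 0.6434 + 0.0692 × 0.3566
     = 0.02071748 + 0.02467672
     = 0.04539420

Step 2: Apply Bayes' theorem
P(A|D) = P(D|A)P(A) / P(D)
       = 0.02071748 / 0.04539420
       = 0.4564


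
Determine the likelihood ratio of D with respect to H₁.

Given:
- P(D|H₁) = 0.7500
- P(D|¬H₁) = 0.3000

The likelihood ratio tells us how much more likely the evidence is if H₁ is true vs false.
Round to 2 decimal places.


Likelihood Ratio (LR) = P(D|H₁) / P(D|¬H₁)

LR = 0.7500 / 0.3000
   = 2.50

The evidence is 2.50 times more likely if H₁ is true than if H₁ is false.
LR > 1, so observing D raises the odds in favor of H₁.


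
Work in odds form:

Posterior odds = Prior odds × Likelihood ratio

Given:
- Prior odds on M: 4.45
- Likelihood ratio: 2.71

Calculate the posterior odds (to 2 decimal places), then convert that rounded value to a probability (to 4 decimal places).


Step 1: Calculate posterior odds
Posterior odds = Prior odds × LR
               = 4.45 × 2.71
               = 12.06

Step 2: Convert to probability
P(M|E) = Posterior odds / (1 + Posterior odds)
       = 12.06 / (1 + 12.06)
       = 12.06 / 13.06
       = 0.9234

The evidence increased P(M) from 0.8165 to 0.9234.


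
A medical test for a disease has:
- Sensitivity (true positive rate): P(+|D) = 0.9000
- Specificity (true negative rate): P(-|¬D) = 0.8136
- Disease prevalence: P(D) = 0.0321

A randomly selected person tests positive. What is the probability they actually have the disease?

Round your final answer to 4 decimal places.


Let D = has disease, + = positive test

Given:
- P(D) = 0.0321 (prevalence)
- P(+|D) = 0.9000 (sensitivity)
- P(-|¬D) = 0.8136 (specificity)
- P(+|¬D) = 0.1864 (false positive rate = 1 - specificity)

Step 1: Find P(+)
P(+) = P(+|D)P(D) + P(+|¬D)P(¬D)
     = 0.9000 × 0.0321 + 0.1864 × 0.9679
     = 0.02889000 + 0.18041656
     = 0.20930656

Step 2: Apply Bayes' theorem for P(D|+)
P(D|+) = P(+|D)P(D) / P(+)
       = 0.02889000 / 0.20930656
       = 0.1380


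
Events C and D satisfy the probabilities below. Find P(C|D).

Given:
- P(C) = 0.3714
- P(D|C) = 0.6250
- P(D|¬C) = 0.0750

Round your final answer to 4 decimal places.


Bayes' theorem: P(C|D) = P(D|C) × P(C) / P(D)

Step 1: Calculate P(D) using law of total probability
P(D) = P(D|C)P(C) + P(D|¬C)P(¬C)
     = 0.6250 × 0.3714 + 0.0750 × 0.6286
     = 0.23212500 + 0.04714500
     = 0.27927000

Step 2: Apply Bayes' theorem
P(C|D) = P(D|C) × P(C) / P(D)
       = 0.23212500 / 0.27927000
       = 0.8312


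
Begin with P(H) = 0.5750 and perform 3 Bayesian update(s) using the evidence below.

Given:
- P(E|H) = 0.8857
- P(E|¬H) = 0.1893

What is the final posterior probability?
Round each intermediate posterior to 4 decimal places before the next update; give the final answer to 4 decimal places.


Sequential Bayesian updating:

Initial prior: P(H) = 0.5750

Update 1:
  P(E) = 0.8857 × 0.5750 + 0.1893 × 0.4250 = 0.50927750 + 0.08045250 = 0.58973000
  P(H|E) = 0.50927750 / 0.58973000 = 0.8636

Update 2:
  P(E) = 0.8857 × 0.8636 + 0.1893 × 0.1364 = 0.76489052 + 0.02582052 = 0.79071104
  P(H|E) = 0.76489052 / 0.79071104 = 0.9673

Update 3:
  P(E) = 0.8857 × 0.9673 + 0.1893 × 0.0327 = 0.85673761 + 0.00619011 = 0.86292772
  P(H|E) = 0.85673761 / 0.86292772 = 0.9928

Final posterior: 0.9928


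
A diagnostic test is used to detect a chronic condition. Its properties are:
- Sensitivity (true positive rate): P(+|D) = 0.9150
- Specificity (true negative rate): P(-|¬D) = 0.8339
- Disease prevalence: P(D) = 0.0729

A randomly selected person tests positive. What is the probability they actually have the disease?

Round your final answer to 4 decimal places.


Let D = has disease, + = positive test

Given:
- P(D) = 0.0729 (prevalence)
- P(+|D) = 0.9150 (sensitivity)
- P(-|¬D) = 0.8339 (specificity)
- P(+|¬D) = 0.1661 (false positive rate = 1 - specificity)

Step 1: Find P(+)
P(+) = P(+|D)P(D) + P(+|¬D)P(¬D)
     = 0.9150 × 0.0729 + 0.1661 × 0.9271
     = 0.06670350 + 0.15399131
     = 0.22069481

Step 2: Apply Bayes' theorem for P(D|+)
P(D|+) = P(+|D)P(D) / P(+)
       = 0.06670350 / 0.22069481
       = 0.3022


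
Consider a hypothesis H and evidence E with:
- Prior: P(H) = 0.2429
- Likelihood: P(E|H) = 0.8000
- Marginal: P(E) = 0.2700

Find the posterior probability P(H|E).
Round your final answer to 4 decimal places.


Using Bayes' theorem:

P(H|E) = P(E|H) × P(H) / P(E)
       = 0.8000 × 0.2429 / 0.2700
       = 0.19432000 / 0.2700
       = 0.7197

The evidence strengthens our belief in H.
Prior: 0.2429 → Posterior: 0.7197


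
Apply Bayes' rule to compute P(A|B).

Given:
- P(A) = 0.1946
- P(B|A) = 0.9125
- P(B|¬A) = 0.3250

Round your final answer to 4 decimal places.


Bayes' theorem: P(A|B) = P(B|A) × P(A) / P(B)

Step 1: Calculate P(B) using law of total probability
P(B) = P(B|A)P(A) + P(B|¬A)P(¬A)
     = 0.9125 × 0.1946 + 0.3250 × 0.8054
     = 0.17757250 + 0.26175500
     = 0.43932750

Step 2: Apply Bayes' theorem
P(A|B) = P(B|A) × P(A) / P(B)
       = 0.17757250 / 0.43932750
       = 0.4042
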